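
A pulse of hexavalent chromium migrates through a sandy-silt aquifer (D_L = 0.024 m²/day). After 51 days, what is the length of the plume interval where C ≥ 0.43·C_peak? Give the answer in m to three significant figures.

The plume is Gaussian with σ = √(2Dt) = √(2 × 0.024 × 51) = 1.565 m.
C/C_peak = exp(−Δx²/(2σ²)) = 0.43 ⇒ Δx = σ·√(−2 ln 0.43) = 1.565 × 1.299 = 2.033 m.
Width = 2Δx = 4.07 m.

4.07 m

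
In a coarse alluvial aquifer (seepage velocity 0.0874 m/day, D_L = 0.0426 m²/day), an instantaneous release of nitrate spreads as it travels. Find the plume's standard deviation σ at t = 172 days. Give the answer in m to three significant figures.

Dispersive spreading gives a Gaussian with σ² = 2Dt; advection only shifts the center.
σ = √(2 × 0.0426 × 172) = 3.83 m.

3.83 m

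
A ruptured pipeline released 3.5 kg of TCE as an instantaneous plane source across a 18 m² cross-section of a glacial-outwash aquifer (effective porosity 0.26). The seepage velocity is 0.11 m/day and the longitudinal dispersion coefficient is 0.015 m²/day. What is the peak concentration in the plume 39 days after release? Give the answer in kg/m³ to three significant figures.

The peak of an instantaneous 1D plume sits at x = vt; there the Gaussian factor is 1 and C_max = M/(n_e·A·√(4πDt)), where n_e·A is the pore area the mass is dissolved in.
√(4πDt) = √(4π × 0.015 × 39) = 2.711 m, so C_max = 3.5/(0.26 × 18 × 2.711) = 0.276 kg/m³.

0.276 kg/m³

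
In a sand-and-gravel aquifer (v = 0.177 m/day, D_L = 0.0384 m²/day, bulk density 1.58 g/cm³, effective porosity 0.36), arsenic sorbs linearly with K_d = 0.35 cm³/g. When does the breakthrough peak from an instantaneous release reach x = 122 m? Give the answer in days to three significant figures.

1740 days

Retardation factor R = 1 + ρ_b·K_d/n = 1 + 1.58 × 0.35/0.36 = 2.536.
Sorption retards both mechanisms: v_R = v/R = 0.06979 m/day, D_R = D/R = 0.01514 m²/day.
Peak time from v_R²t² + 2D_R t − x² = 0: t = (√(D_R² + v_R²x²) − D_R)/v_R².
√(D_R² + v_R²x²) = √(0.01514² + 0.06979² × 122²) = 8.514; v_R² = 0.004871.
t = (8.514 − 0.01514)/0.004871 = 1740 days.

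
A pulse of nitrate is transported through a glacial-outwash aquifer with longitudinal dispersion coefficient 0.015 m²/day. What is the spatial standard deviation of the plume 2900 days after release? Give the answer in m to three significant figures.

9.33 m

Dispersive spreading gives a Gaussian with σ² = 2Dt; advection only shifts the center.
σ = √(2 × 0.015 × 2900) = 9.33 m.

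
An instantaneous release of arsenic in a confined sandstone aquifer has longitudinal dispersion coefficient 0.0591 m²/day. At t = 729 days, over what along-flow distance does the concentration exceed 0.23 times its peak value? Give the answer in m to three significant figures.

31.8 m

The plume is Gaussian with σ = √(2Dt) = √(2 × 0.0591 × 729) = 9.283 m.
C/C_peak = exp(−Δx²/(2σ²)) = 0.23 ⇒ Δx = σ·√(−2 ln 0.23) = 9.283 × 1.714 = 15.91 m.
Width = 2Δx = 31.8 m.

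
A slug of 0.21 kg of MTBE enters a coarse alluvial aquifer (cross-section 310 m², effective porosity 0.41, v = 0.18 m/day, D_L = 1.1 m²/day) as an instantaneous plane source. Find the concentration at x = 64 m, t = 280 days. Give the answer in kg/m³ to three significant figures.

For an instantaneous plane source, C(x,t) = M/(n_e·A·√(4πDt)) · exp(−(x−vt)²/(4Dt)), with n_e·A the pore (flow) area.
Plume center vt = 0.18 × 280 = 50.4 m, so the well at 64 m is 13.6 m downgradient of the peak.
√(4πDt) = 62.21 m, giving peak height M/(n_e·A·√(4πDt)) = 0.21/(0.41 × 310 × 62.21) = 2.656e-05 kg/m³.
(x−vt)²/(4Dt) = (13.6)²/(4 × 1.1 × 280) = 0.1501; exp(−0.1501) = 0.8606.
C = 2.656e-05 × 0.8606 = 2.29e-05 kg/m³.

2.29e-05 kg/m³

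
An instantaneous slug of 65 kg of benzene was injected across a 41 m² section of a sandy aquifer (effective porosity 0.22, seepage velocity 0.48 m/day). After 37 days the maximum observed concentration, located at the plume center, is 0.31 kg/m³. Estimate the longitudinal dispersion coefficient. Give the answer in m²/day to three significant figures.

At the plume center C_max = M/(n_e·A·√(4πDt)), so D = M²/(4πt·(n_e·A·C_max)²).
n_e·A·C_max = 0.22 × 41 × 0.31 = 2.796 kg/m.
D = 65²/(4π × 37 × 2.796²) = 1.16 m²/day.

1.16 m²/day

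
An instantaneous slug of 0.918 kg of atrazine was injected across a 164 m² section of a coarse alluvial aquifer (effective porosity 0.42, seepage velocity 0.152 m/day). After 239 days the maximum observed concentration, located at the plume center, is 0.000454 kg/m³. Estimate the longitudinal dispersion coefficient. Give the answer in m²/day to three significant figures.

At the plume center C_max = M/(n_e·A·√(4πDt)), so D = M²/(4πt·(n_e·A·C_max)²).
n_e·A·C_max = 0.42 × 164 × 0.000454 = 0.03127 kg/m.
D = 0.918²/(4π × 239 × 0.03127²) = 0.287 m²/day.

0.287 m²/day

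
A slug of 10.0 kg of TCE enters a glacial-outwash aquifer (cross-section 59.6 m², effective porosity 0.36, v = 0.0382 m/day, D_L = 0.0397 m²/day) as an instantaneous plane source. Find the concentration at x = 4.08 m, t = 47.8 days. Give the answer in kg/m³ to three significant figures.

0.0489 kg/m³

For an instantaneous plane source, C(x,t) = M/(n_e·A·√(4πDt)) · exp(−(x−vt)²/(4Dt)), with n_e·A the pore (flow) area.
Plume center vt = 0.0382 × 47.8 = 1.82596 m, so the well at 4.08 m is 2.25404 m downgradient of the peak.
√(4πDt) = 4.883 m, giving peak height M/(n_e·A·√(4πDt)) = 10.0/(0.36 × 59.6 × 4.883) = 0.09545 kg/m³.
(x−vt)²/(4Dt) = (2.25404)²/(4 × 0.0397 × 47.8) = 0.6693; exp(−0.6693) = 0.5121.
C = 0.09545 × 0.5121 = 0.0489 kg/m³.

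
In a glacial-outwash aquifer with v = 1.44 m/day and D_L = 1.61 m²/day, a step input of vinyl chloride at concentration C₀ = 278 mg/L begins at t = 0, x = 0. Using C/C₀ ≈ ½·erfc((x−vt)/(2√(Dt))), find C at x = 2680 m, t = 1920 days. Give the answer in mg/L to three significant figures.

For a continuous step input, C/C₀ ≈ ½·erfc((x−vt)/(2√(Dt))).
vt = 1.44 × 1920 = 2764.8 m and 2√(Dt) = 2√(1.61 × 1920) = 111.2 m.
Argument (x−vt)/(2√(Dt)) = (2680 − 2764.8)/111.2 = -0.7626; ½·erfc(-0.7626) = 0.8596.
C = 278 × 0.8596 = 239 mg/L.

239 mg/L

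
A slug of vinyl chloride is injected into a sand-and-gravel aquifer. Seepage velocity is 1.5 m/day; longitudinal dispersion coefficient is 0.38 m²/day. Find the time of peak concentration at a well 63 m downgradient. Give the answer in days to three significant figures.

For the 1D instantaneous-source solution, setting ∂C/∂t = 0 at fixed x gives v²t² + 2Dt − x² = 0, so t = (√(D² + v²x²) − D)/v².
√(D² + v²x²) = √(0.38² + 1.5² × 63²) = 94.50; v² = 2.25.
t = (94.50 − 0.38)/2.25 = 41.8 days (vs. the pure-advection estimate x/v = 42.0 d).

41.8 days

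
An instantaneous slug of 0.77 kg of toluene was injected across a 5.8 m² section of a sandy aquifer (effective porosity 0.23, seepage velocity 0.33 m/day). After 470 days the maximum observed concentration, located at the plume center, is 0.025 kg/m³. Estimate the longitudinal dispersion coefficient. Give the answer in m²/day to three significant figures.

At the plume center C_max = M/(n_e·A·√(4πDt)), so D = M²/(4πt·(n_e·A·C_max)²).
n_e·A·C_max = 0.23 × 5.8 × 0.025 = 0.03335 kg/m.
D = 0.77²/(4π × 470 × 0.03335²) = 0.0903 m²/day.

0.0903 m²/day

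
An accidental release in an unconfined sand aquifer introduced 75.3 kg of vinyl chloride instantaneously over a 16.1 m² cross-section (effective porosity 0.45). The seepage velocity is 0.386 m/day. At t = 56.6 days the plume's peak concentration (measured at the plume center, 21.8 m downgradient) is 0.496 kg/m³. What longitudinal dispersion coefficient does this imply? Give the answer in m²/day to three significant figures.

0.617 m²/day

At the plume center C_max = M/(n_e·A·√(4πDt)), so D = M²/(4πt·(n_e·A·C_max)²).
n_e·A·C_max = 0.45 × 16.1 × 0.496 = 3.594 kg/m.
D = 75.3²/(4π × 56.6 × 3.594²) = 0.617 m²/day.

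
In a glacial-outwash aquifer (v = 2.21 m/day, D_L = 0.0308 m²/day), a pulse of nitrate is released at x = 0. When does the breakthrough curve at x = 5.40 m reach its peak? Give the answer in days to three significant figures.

For the 1D instantaneous-source solution, setting ∂C/∂t = 0 at fixed x gives v²t² + 2Dt − x² = 0, so t = (√(D² + v²x²) − D)/v².
√(D² + v²x²) = √(0.0308² + 2.21² × 5.40²) = 11.93; v² = 4.8841.
t = (11.93 − 0.0308)/4.8841 = 2.44 days (vs. the pure-advection estimate x/v = 2.44 d).

2.44 days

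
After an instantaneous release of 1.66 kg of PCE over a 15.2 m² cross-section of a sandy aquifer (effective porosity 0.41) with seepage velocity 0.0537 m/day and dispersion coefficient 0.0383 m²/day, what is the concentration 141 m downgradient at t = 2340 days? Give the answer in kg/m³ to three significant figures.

For an instantaneous plane source, C(x,t) = M/(n_e·A·√(4πDt)) · exp(−(x−vt)²/(4Dt)), with n_e·A the pore (flow) area.
Plume center vt = 0.0537 × 2340 = 125.658 m, so the well at 141 m is 15.342 m downgradient of the peak.
√(4πDt) = 33.56 m, giving peak height M/(n_e·A·√(4πDt)) = 1.66/(0.41 × 15.2 × 33.56) = 0.007937 kg/m³.
(x−vt)²/(4Dt) = (15.342)²/(4 × 0.0383 × 2340) = 0.6566; exp(−0.6566) = 0.5186.
C = 0.007937 × 0.5186 = 0.00412 kg/m³.

0.00412 kg/m³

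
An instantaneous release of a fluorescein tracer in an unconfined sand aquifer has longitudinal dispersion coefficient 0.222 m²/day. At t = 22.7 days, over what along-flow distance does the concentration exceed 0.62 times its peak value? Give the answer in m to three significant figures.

6.21 m

The plume is Gaussian with σ = √(2Dt) = √(2 × 0.222 × 22.7) = 3.175 m.
C/C_peak = exp(−Δx²/(2σ²)) = 0.62 ⇒ Δx = σ·√(−2 ln 0.62) = 3.175 × 0.9778 = 3.105 m.
Width = 2Δx = 6.21 m.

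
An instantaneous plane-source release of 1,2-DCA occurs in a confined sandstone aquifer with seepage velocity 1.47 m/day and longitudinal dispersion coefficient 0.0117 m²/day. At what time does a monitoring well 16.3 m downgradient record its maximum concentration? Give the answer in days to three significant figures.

11.1 days

For the 1D instantaneous-source solution, setting ∂C/∂t = 0 at fixed x gives v²t² + 2Dt − x² = 0, so t = (√(D² + v²x²) − D)/v².
√(D² + v²x²) = √(0.0117² + 1.47² × 16.3²) = 23.96; v² = 2.1609.
t = (23.96 − 0.0117)/2.1609 = 11.1 days (vs. the pure-advection estimate x/v = 11.1 d).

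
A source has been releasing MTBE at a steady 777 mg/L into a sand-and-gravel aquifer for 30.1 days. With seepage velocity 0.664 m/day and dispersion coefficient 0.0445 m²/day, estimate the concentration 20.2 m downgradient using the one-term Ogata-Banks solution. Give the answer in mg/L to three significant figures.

348 mg/L

For a continuous step input, C/C₀ ≈ ½·erfc((x−vt)/(2√(Dt))).
vt = 0.664 × 30.1 = 19.9864 m and 2√(Dt) = 2√(0.0445 × 30.1) = 2.315 m.
Argument (x−vt)/(2√(Dt)) = (20.2 − 19.9864)/2.315 = 0.09227; ½·erfc(0.09227) = 0.4481.
C = 777 × 0.4481 = 348 mg/L.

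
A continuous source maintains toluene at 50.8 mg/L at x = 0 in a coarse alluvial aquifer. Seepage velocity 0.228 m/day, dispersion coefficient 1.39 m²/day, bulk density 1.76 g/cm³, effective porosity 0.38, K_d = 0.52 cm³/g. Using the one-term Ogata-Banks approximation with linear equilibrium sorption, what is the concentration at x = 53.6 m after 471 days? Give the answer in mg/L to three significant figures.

Retardation factor R = 1 + ρ_b·K_d/n = 1 + 1.76 × 0.52/0.38 = 3.408.
Sorption retards both mechanisms: v_R = v/R = 0.06690 m/day, D_R = D/R = 0.4079 m²/day.
v_R·t = 0.06690 × 471 = 31.5099 m; 2√(D_R t) = 27.72 m; argument = (53.6 − 31.5099)/27.72 = 0.7969.
C = C₀ × ½·erfc(0.7969) = 50.8 × 0.1299 = 6.60 mg/L.

6.60 mg/L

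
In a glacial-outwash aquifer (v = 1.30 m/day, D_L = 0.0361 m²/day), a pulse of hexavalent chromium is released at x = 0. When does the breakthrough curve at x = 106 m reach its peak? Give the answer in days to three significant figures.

81.5 days

For the 1D instantaneous-source solution, setting ∂C/∂t = 0 at fixed x gives v²t² + 2Dt − x² = 0, so t = (√(D² + v²x²) − D)/v².
√(D² + v²x²) = √(0.0361² + 1.30² × 106²) = 137.8; v² = 1.69.
t = (137.8 − 0.0361)/1.69 = 81.5 days (vs. the pure-advection estimate x/v = 81.5 d).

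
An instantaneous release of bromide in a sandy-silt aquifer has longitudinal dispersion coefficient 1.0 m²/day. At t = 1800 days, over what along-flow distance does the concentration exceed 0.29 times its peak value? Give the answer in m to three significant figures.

189 m

The plume is Gaussian with σ = √(2Dt) = √(2 × 1.0 × 1800) = 60.00 m.
C/C_peak = exp(−Δx²/(2σ²)) = 0.29 ⇒ Δx = σ·√(−2 ln 0.29) = 60.00 × 1.573 = 94.38 m.
Width = 2Δx = 189 m.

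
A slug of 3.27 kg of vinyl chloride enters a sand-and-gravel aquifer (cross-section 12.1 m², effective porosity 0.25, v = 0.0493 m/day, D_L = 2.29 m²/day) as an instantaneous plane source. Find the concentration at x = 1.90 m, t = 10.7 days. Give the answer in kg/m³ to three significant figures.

0.0604 kg/m³

For an instantaneous plane source, C(x,t) = M/(n_e·A·√(4πDt)) · exp(−(x−vt)²/(4Dt)), with n_e·A the pore (flow) area.
Plume center vt = 0.0493 × 10.7 = 0.52751 m, so the well at 1.90 m is 1.37249 m downgradient of the peak.
√(4πDt) = 17.55 m, giving peak height M/(n_e·A·√(4πDt)) = 3.27/(0.25 × 12.1 × 17.55) = 0.06159 kg/m³.
(x−vt)²/(4Dt) = (1.37249)²/(4 × 2.29 × 10.7) = 0.01922; exp(−0.01922) = 0.9810.
C = 0.06159 × 0.9810 = 0.0604 kg/m³.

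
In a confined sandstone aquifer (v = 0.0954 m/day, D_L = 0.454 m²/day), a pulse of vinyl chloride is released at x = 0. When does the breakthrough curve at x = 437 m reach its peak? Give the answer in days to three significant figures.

4530 days

For the 1D instantaneous-source solution, setting ∂C/∂t = 0 at fixed x gives v²t² + 2Dt − x² = 0, so t = (√(D² + v²x²) − D)/v².
√(D² + v²x²) = √(0.454² + 0.0954² × 437²) = 41.69; v² = 0.00910116.
t = (41.69 − 0.454)/0.00910116 = 4530 days (vs. the pure-advection estimate x/v = 4580 d).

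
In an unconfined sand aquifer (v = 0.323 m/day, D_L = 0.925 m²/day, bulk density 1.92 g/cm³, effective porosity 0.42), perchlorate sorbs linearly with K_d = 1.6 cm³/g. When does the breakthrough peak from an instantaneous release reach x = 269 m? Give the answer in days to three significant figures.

6850 days

Retardation factor R = 1 + ρ_b·K_d/n = 1 + 1.92 × 1.6/0.42 = 8.314.
Sorption retards both mechanisms: v_R = v/R = 0.03885 m/day, D_R = D/R = 0.1113 m²/day.
Peak time from v_R²t² + 2D_R t − x² = 0: t = (√(D_R² + v_R²x²) − D_R)/v_R².
√(D_R² + v_R²x²) = √(0.1113² + 0.03885² × 269²) = 10.45; v_R² = 0.001509.
t = (10.45 − 0.1113)/0.001509 = 6850 days.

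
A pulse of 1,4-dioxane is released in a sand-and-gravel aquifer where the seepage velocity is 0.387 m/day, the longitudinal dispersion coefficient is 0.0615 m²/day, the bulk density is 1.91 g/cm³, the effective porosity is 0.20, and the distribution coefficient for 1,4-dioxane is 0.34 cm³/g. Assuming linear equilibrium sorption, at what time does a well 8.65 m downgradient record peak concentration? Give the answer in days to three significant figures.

Retardation factor R = 1 + ρ_b·K_d/n = 1 + 1.91 × 0.34/0.20 = 4.247.
Sorption retards both mechanisms: v_R = v/R = 0.09112 m/day, D_R = D/R = 0.01448 m²/day.
Peak time from v_R²t² + 2D_R t − x² = 0: t = (√(D_R² + v_R²x²) − D_R)/v_R².
√(D_R² + v_R²x²) = √(0.01448² + 0.09112² × 8.65²) = 0.7883; v_R² = 0.008303.
t = (0.7883 − 0.01448)/0.008303 = 93.2 days.

93.2 days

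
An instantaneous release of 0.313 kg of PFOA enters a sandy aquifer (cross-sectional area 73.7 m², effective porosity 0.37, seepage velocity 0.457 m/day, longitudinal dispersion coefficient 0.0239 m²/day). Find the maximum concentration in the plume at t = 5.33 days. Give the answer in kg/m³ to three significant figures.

The peak of an instantaneous 1D plume sits at x = vt; there the Gaussian factor is 1 and C_max = M/(n_e·A·√(4πDt)), where n_e·A is the pore area the mass is dissolved in.
√(4πDt) = √(4π × 0.0239 × 5.33) = 1.265 m, so C_max = 0.313/(0.37 × 73.7 × 1.265) = 0.00907 kg/m³.

0.00907 kg/m³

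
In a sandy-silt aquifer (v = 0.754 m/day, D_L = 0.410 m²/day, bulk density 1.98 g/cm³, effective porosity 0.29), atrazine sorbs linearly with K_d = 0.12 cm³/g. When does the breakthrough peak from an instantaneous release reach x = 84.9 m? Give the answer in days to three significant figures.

204 days

Retardation factor R = 1 + ρ_b·K_d/n = 1 + 1.98 × 0.12/0.29 = 1.819.
Sorption retards both mechanisms: v_R = v/R = 0.4145 m/day, D_R = D/R = 0.2254 m²/day.
Peak time from v_R²t² + 2D_R t − x² = 0: t = (√(D_R² + v_R²x²) − D_R)/v_R².
√(D_R² + v_R²x²) = √(0.2254² + 0.4145² × 84.9²) = 35.19; v_R² = 0.1718.
t = (35.19 − 0.2254)/0.1718 = 204 days.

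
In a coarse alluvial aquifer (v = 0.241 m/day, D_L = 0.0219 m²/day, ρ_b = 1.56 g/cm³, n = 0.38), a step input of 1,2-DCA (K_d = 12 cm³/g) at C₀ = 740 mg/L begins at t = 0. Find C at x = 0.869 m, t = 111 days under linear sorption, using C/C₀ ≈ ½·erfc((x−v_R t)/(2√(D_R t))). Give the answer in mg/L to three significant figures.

103 mg/L

Retardation factor R = 1 + ρ_b·K_d/n = 1 + 1.56 × 12/0.38 = 50.26.
Sorption retards both mechanisms: v_R = v/R = 0.004795 m/day, D_R = D/R = 0.0004357 m²/day.
v_R·t = 0.004795 × 111 = 0.532245 m; 2√(D_R t) = 0.4398 m; argument = (0.869 − 0.532245)/0.4398 = 0.7657.
C = C₀ × ½·erfc(0.7657) = 740 × 0.1394 = 103 mg/L.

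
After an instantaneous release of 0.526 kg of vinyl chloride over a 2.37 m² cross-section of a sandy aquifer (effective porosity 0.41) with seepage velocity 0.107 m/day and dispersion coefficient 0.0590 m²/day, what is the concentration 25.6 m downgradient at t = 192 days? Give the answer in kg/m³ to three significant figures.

0.0258 kg/m³

For an instantaneous plane source, C(x,t) = M/(n_e·A·√(4πDt)) · exp(−(x−vt)²/(4Dt)), with n_e·A the pore (flow) area.
Plume center vt = 0.107 × 192 = 20.544 m, so the well at 25.6 m is 5.056 m downgradient of the peak.
√(4πDt) = 11.93 m, giving peak height M/(n_e·A·√(4πDt)) = 0.526/(0.41 × 2.37 × 11.93) = 0.04537 kg/m³.
(x−vt)²/(4Dt) = (5.056)²/(4 × 0.0590 × 192) = 0.5642; exp(−0.5642) = 0.5688.
C = 0.04537 × 0.5688 = 0.0258 kg/m³.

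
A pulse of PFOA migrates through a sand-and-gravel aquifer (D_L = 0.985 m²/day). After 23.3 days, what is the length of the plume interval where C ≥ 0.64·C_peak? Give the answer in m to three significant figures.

12.8 m

The plume is Gaussian with σ = √(2Dt) = √(2 × 0.985 × 23.3) = 6.775 m.
C/C_peak = exp(−Δx²/(2σ²)) = 0.64 ⇒ Δx = σ·√(−2 ln 0.64) = 6.775 × 0.9448 = 6.401 m.
Width = 2Δx = 12.8 m.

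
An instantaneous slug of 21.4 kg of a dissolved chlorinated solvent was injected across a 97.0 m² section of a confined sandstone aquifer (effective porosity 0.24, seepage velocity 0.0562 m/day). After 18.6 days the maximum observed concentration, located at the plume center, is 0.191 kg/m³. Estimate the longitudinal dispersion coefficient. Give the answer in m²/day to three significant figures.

0.0991 m²/day

At the plume center C_max = M/(n_e·A·√(4πDt)), so D = M²/(4πt·(n_e·A·C_max)²).
n_e·A·C_max = 0.24 × 97.0 × 0.191 = 4.446 kg/m.
D = 21.4²/(4π × 18.6 × 4.446²) = 0.0991 m²/day.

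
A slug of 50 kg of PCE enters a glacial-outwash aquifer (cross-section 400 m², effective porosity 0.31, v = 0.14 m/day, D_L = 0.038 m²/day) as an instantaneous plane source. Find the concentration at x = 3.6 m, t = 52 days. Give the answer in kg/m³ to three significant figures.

0.0146 kg/m³

For an instantaneous plane source, C(x,t) = M/(n_e·A·√(4πDt)) · exp(−(x−vt)²/(4Dt)), with n_e·A the pore (flow) area.
Plume center vt = 0.14 × 52 = 7.28 m, so the well at 3.6 m is 3.68 m upgradient of the peak.
√(4πDt) = 4.983 m, giving peak height M/(n_e·A·√(4πDt)) = 50/(0.31 × 400 × 4.983) = 0.08092 kg/m³.
(x−vt)²/(4Dt) = (-3.68)²/(4 × 0.038 × 52) = 1.713; exp(−1.713) = 0.1803.
C = 0.08092 × 0.1803 = 0.0146 kg/m³.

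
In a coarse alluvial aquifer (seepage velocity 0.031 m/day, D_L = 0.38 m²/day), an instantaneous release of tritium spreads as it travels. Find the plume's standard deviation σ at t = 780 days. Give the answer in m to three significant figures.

Dispersive spreading gives a Gaussian with σ² = 2Dt; advection only shifts the center.
σ = √(2 × 0.38 × 780) = 24.3 m.

24.3 m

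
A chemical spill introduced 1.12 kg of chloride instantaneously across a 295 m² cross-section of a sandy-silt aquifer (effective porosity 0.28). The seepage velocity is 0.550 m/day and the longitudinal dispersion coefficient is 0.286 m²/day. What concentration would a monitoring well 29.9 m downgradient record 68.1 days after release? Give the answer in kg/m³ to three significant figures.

0.000417 kg/m³

For an instantaneous plane source, C(x,t) = M/(n_e·A·√(4πDt)) · exp(−(x−vt)²/(4Dt)), with n_e·A the pore (flow) area.
Plume center vt = 0.550 × 68.1 = 37.455 m, so the well at 29.9 m is 7.555 m upgradient of the peak.
√(4πDt) = 15.64 m, giving peak height M/(n_e·A·√(4πDt)) = 1.12/(0.28 × 295 × 15.64) = 0.0008670 kg/m³.
(x−vt)²/(4Dt) = (-7.555)²/(4 × 0.286 × 68.1) = 0.7326; exp(−0.7326) = 0.4807.
C = 0.0008670 × 0.4807 = 0.000417 kg/m³.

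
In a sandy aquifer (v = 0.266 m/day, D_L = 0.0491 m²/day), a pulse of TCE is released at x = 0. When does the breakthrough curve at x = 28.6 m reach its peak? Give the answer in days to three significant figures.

107 days

For the 1D instantaneous-source solution, setting ∂C/∂t = 0 at fixed x gives v²t² + 2Dt − x² = 0, so t = (√(D² + v²x²) − D)/v².
√(D² + v²x²) = √(0.0491² + 0.266² × 28.6²) = 7.608; v² = 0.070756.
t = (7.608 − 0.0491)/0.070756 = 107 days (vs. the pure-advection estimate x/v = 108 d).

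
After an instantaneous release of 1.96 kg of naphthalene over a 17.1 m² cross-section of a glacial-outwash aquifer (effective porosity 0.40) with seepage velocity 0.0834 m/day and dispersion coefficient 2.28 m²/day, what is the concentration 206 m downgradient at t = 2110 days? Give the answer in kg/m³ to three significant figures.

0.00111 kg/m³

For an instantaneous plane source, C(x,t) = M/(n_e·A·√(4πDt)) · exp(−(x−vt)²/(4Dt)), with n_e·A the pore (flow) area.
Plume center vt = 0.0834 × 2110 = 175.974 m, so the well at 206 m is 30.026 m downgradient of the peak.
√(4πDt) = 245.9 m, giving peak height M/(n_e·A·√(4πDt)) = 1.96/(0.40 × 17.1 × 245.9) = 0.001165 kg/m³.
(x−vt)²/(4Dt) = (30.026)²/(4 × 2.28 × 2110) = 0.04685; exp(−0.04685) = 0.9542.
C = 0.001165 × 0.9542 = 0.00111 kg/m³.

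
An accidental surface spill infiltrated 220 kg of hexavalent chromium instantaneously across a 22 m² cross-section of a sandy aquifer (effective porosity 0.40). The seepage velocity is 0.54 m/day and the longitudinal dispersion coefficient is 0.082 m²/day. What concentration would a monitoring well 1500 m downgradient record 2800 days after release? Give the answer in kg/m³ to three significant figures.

0.398 kg/m³

For an instantaneous plane source, C(x,t) = M/(n_e·A·√(4πDt)) · exp(−(x−vt)²/(4Dt)), with n_e·A the pore (flow) area.
Plume center vt = 0.54 × 2800 = 1512 m, so the well at 1500 m is 12 m upgradient of the peak.
√(4πDt) = 53.71 m, giving peak height M/(n_e·A·√(4πDt)) = 220/(0.40 × 22 × 53.71) = 0.4655 kg/m³.
(x−vt)²/(4Dt) = (-12)²/(4 × 0.082 × 2800) = 0.1568; exp(−0.1568) = 0.8549.
C = 0.4655 × 0.8549 = 0.398 kg/m³.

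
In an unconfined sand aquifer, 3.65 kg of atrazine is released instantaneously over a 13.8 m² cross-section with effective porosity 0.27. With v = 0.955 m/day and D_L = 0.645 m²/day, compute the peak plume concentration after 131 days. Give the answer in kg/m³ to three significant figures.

0.0301 kg/m³

The peak of an instantaneous 1D plume sits at x = vt; there the Gaussian factor is 1 and C_max = M/(n_e·A·√(4πDt)), where n_e·A is the pore area the mass is dissolved in.
√(4πDt) = √(4π × 0.645 × 131) = 32.59 m, so C_max = 3.65/(0.27 × 13.8 × 32.59) = 0.0301 kg/m³.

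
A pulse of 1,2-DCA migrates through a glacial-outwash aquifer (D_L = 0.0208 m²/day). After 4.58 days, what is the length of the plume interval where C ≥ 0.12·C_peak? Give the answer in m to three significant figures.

The plume is Gaussian with σ = √(2Dt) = √(2 × 0.0208 × 4.58) = 0.4365 m.
C/C_peak = exp(−Δx²/(2σ²)) = 0.12 ⇒ Δx = σ·√(−2 ln 0.12) = 0.4365 × 2.059 = 0.8988 m.
Width = 2Δx = 1.80 m.

1.80 m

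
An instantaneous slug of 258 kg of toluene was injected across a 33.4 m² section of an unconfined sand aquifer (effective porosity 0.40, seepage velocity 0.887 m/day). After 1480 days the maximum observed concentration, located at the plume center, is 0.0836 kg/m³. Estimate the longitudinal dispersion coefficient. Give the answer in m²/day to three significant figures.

At the plume center C_max = M/(n_e·A·√(4πDt)), so D = M²/(4πt·(n_e·A·C_max)²).
n_e·A·C_max = 0.40 × 33.4 × 0.0836 = 1.117 kg/m.
D = 258²/(4π × 1480 × 1.117²) = 2.87 m²/day.

2.87 m²/day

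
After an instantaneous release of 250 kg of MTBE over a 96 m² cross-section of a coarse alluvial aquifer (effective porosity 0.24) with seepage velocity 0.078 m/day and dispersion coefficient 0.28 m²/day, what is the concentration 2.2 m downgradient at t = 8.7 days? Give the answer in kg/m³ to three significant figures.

1.55 kg/m³

For an instantaneous plane source, C(x,t) = M/(n_e·A·√(4πDt)) · exp(−(x−vt)²/(4Dt)), with n_e·A the pore (flow) area.
Plume center vt = 0.078 × 8.7 = 0.6786 m, so the well at 2.2 m is 1.5214 m downgradient of the peak.
√(4πDt) = 5.533 m, giving peak height M/(n_e·A·√(4πDt)) = 250/(0.24 × 96 × 5.533) = 1.961 kg/m³.
(x−vt)²/(4Dt) = (1.5214)²/(4 × 0.28 × 8.7) = 0.2375; exp(−0.2375) = 0.7886.
C = 1.961 × 0.7886 = 1.55 kg/m³.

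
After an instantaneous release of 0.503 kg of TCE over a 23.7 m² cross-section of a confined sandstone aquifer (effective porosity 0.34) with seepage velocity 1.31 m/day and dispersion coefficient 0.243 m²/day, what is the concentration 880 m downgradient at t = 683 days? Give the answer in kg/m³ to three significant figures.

0.000986 kg/m³

For an instantaneous plane source, C(x,t) = M/(n_e·A·√(4πDt)) · exp(−(x−vt)²/(4Dt)), with n_e·A the pore (flow) area.
Plume center vt = 1.31 × 683 = 894.73 m, so the well at 880 m is 14.73 m upgradient of the peak.
√(4πDt) = 45.67 m, giving peak height M/(n_e·A·√(4πDt)) = 0.503/(0.34 × 23.7 × 45.67) = 0.001367 kg/m³.
(x−vt)²/(4Dt) = (-14.73)²/(4 × 0.243 × 683) = 0.3268; exp(−0.3268) = 0.7212.
C = 0.001367 × 0.7212 = 0.000986 kg/m³.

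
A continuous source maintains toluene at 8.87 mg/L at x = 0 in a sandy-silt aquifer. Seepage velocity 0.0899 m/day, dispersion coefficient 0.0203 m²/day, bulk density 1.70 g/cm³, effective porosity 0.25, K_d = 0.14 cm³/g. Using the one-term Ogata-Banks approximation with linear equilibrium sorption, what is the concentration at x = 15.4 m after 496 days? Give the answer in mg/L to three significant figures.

Retardation factor R = 1 + ρ_b·K_d/n = 1 + 1.70 × 0.14/0.25 = 1.952.
Sorption retards both mechanisms: v_R = v/R = 0.04606 m/day, D_R = D/R = 0.01040 m²/day.
v_R·t = 0.04606 × 496 = 22.84576 m; 2√(D_R t) = 4.542 m; argument = (15.4 − 22.84576)/4.542 = -1.639.
C = C₀ × ½·erfc(-1.639) = 8.87 × 0.9898 = 8.78 mg/L.

8.78 mg/L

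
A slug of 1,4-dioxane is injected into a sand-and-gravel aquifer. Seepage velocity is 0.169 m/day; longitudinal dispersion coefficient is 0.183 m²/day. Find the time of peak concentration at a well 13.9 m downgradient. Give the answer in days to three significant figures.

76.1 days

For the 1D instantaneous-source solution, setting ∂C/∂t = 0 at fixed x gives v²t² + 2Dt − x² = 0, so t = (√(D² + v²x²) − D)/v².
√(D² + v²x²) = √(0.183² + 0.169² × 13.9²) = 2.356; v² = 0.028561.
t = (2.356 − 0.183)/0.028561 = 76.1 days (vs. the pure-advection estimate x/v = 82.2 d).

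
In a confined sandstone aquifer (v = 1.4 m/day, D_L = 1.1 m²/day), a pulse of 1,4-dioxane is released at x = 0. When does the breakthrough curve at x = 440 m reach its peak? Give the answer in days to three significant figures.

For the 1D instantaneous-source solution, setting ∂C/∂t = 0 at fixed x gives v²t² + 2Dt − x² = 0, so t = (√(D² + v²x²) − D)/v².
√(D² + v²x²) = √(1.1² + 1.4² × 440²) = 616.0; v² = 1.96.
t = (616.0 − 1.1)/1.96 = 314 days (vs. the pure-advection estimate x/v = 314 d).

314 days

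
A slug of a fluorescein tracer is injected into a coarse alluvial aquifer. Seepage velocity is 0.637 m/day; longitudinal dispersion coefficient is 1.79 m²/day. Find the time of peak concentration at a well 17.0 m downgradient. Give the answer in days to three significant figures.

For the 1D instantaneous-source solution, setting ∂C/∂t = 0 at fixed x gives v²t² + 2Dt − x² = 0, so t = (√(D² + v²x²) − D)/v².
√(D² + v²x²) = √(1.79² + 0.637² × 17.0²) = 10.98; v² = 0.405769.
t = (10.98 − 1.79)/0.405769 = 22.6 days (vs. the pure-advection estimate x/v = 26.7 d).

22.6 days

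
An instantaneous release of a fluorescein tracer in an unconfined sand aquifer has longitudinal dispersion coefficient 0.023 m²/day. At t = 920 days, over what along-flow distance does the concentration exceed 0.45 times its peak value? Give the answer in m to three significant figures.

The plume is Gaussian with σ = √(2Dt) = √(2 × 0.023 × 920) = 6.505 m.
C/C_peak = exp(−Δx²/(2σ²)) = 0.45 ⇒ Δx = σ·√(−2 ln 0.45) = 6.505 × 1.264 = 8.222 m.
Width = 2Δx = 16.4 m.

16.4 m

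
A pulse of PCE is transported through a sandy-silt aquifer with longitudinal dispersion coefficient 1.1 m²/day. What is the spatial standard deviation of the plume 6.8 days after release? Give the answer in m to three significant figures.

3.87 m

Dispersive spreading gives a Gaussian with σ² = 2Dt; advection only shifts the center.
σ = √(2 × 1.1 × 6.8) = 3.87 m.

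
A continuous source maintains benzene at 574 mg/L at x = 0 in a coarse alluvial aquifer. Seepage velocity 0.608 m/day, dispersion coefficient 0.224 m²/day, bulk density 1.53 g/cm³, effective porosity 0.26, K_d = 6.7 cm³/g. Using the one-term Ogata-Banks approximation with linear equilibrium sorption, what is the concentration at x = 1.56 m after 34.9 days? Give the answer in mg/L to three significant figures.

27.6 mg/L

Retardation factor R = 1 + ρ_b·K_d/n = 1 + 1.53 × 6.7/0.26 = 40.43.
Sorption retards both mechanisms: v_R = v/R = 0.01504 m/day, D_R = D/R = 0.005540 m²/day.
v_R·t = 0.01504 × 34.9 = 0.524896 m; 2√(D_R t) = 0.8794 m; argument = (1.56 − 0.524896)/0.8794 = 1.177.
C = C₀ × ½·erfc(1.177) = 574 × 0.04800 = 27.6 mg/L.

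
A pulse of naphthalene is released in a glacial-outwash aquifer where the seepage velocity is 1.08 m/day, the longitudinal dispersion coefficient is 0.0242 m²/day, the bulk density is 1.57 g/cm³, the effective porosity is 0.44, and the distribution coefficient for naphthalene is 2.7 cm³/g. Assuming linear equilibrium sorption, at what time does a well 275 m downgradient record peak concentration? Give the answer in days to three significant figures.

Retardation factor R = 1 + ρ_b·K_d/n = 1 + 1.57 × 2.7/0.44 = 10.63.
Sorption retards both mechanisms: v_R = v/R = 0.1016 m/day, D_R = D/R = 0.002277 m²/day.
Peak time from v_R²t² + 2D_R t − x² = 0: t = (√(D_R² + v_R²x²) − D_R)/v_R².
√(D_R² + v_R²x²) = √(0.002277² + 0.1016² × 275²) = 27.94; v_R² = 0.01032.
t = (27.94 − 0.002277)/0.01032 = 2710 days.

2710 days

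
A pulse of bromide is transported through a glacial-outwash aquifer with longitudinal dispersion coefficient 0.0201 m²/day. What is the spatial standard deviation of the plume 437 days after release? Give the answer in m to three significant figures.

4.19 m

Dispersive spreading gives a Gaussian with σ² = 2Dt; advection only shifts the center.
σ = √(2 × 0.0201 × 437) = 4.19 m.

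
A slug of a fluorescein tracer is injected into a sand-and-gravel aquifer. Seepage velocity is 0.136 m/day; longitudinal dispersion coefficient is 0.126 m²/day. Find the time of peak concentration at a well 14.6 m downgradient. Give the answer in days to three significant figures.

101 days

For the 1D instantaneous-source solution, setting ∂C/∂t = 0 at fixed x gives v²t² + 2Dt − x² = 0, so t = (√(D² + v²x²) − D)/v².
√(D² + v²x²) = √(0.126² + 0.136² × 14.6²) = 1.990; v² = 0.018496.
t = (1.990 − 0.126)/0.018496 = 101 days (vs. the pure-advection estimate x/v = 107 d).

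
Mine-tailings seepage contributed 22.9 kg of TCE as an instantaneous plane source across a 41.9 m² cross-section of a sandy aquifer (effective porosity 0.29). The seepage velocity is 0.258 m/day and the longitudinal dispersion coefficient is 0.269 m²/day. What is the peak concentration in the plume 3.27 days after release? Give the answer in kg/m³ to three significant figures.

The peak of an instantaneous 1D plume sits at x = vt; there the Gaussian factor is 1 and C_max = M/(n_e·A·√(4πDt)), where n_e·A is the pore area the mass is dissolved in.
√(4πDt) = √(4π × 0.269 × 3.27) = 3.325 m, so C_max = 22.9/(0.29 × 41.9 × 3.325) = 0.567 kg/m³.

0.567 kg/m³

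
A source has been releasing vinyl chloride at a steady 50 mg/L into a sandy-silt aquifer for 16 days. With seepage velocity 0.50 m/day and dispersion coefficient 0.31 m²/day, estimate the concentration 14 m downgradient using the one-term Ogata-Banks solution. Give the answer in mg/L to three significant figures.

For a continuous step input, C/C₀ ≈ ½·erfc((x−vt)/(2√(Dt))).
vt = 0.50 × 16 = 8 m and 2√(Dt) = 2√(0.31 × 16) = 4.454 m.
Argument (x−vt)/(2√(Dt)) = (14 − 8)/4.454 = 1.347; ½·erfc(1.347) = 0.02839.
C = 50 × 0.02839 = 1.42 mg/L.

1.42 mg/L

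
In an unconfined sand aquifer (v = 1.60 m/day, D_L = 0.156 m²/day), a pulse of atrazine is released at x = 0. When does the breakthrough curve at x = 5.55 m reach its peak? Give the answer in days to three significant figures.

3.41 days

For the 1D instantaneous-source solution, setting ∂C/∂t = 0 at fixed x gives v²t² + 2Dt − x² = 0, so t = (√(D² + v²x²) − D)/v².
√(D² + v²x²) = √(0.156² + 1.60² × 5.55²) = 8.881; v² = 2.56.
t = (8.881 − 0.156)/2.56 = 3.41 days (vs. the pure-advection estimate x/v = 3.47 d).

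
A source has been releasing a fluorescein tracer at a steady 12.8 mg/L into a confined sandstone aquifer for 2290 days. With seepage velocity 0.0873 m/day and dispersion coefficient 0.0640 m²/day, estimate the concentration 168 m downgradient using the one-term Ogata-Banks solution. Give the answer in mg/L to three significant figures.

12.4 mg/L

For a continuous step input, C/C₀ ≈ ½·erfc((x−vt)/(2√(Dt))).
vt = 0.0873 × 2290 = 199.917 m and 2√(Dt) = 2√(0.0640 × 2290) = 24.21 m.
Argument (x−vt)/(2√(Dt)) = (168 − 199.917)/24.21 = -1.318; ½·erfc(-1.318) = 0.9688.
C = 12.8 × 0.9688 = 12.4 mg/L.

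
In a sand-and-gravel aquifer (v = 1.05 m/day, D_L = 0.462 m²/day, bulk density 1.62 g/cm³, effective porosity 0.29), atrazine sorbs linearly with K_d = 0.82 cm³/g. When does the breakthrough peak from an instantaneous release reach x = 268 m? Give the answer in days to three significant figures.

Retardation factor R = 1 + ρ_b·K_d/n = 1 + 1.62 × 0.82/0.29 = 5.581.
Sorption retards both mechanisms: v_R = v/R = 0.1881 m/day, D_R = D/R = 0.08278 m²/day.
Peak time from v_R²t² + 2D_R t − x² = 0: t = (√(D_R² + v_R²x²) − D_R)/v_R².
√(D_R² + v_R²x²) = √(0.08278² + 0.1881² × 268²) = 50.41; v_R² = 0.03538.
t = (50.41 − 0.08278)/0.03538 = 1420 days.

1420 days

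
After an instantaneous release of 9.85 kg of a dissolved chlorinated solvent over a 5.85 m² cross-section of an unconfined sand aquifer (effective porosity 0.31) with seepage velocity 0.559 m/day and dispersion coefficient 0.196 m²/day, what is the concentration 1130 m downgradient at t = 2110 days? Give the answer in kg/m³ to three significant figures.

For an instantaneous plane source, C(x,t) = M/(n_e·A·√(4πDt)) · exp(−(x−vt)²/(4Dt)), with n_e·A the pore (flow) area.
Plume center vt = 0.559 × 2110 = 1179.49 m, so the well at 1130 m is 49.49 m upgradient of the peak.
√(4πDt) = 72.09 m, giving peak height M/(n_e·A·√(4πDt)) = 9.85/(0.31 × 5.85 × 72.09) = 0.07534 kg/m³.
(x−vt)²/(4Dt) = (-49.49)²/(4 × 0.196 × 2110) = 1.481; exp(−1.481) = 0.2274.
C = 0.07534 × 0.2274 = 0.0171 kg/m³.

0.0171 kg/m³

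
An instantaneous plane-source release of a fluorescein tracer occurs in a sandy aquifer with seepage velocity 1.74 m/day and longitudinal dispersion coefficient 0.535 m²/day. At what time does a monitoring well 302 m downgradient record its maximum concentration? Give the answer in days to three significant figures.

173 days

For the 1D instantaneous-source solution, setting ∂C/∂t = 0 at fixed x gives v²t² + 2Dt − x² = 0, so t = (√(D² + v²x²) − D)/v².
√(D² + v²x²) = √(0.535² + 1.74² × 302²) = 525.5; v² = 3.0276.
t = (525.5 − 0.535)/3.0276 = 173 days (vs. the pure-advection estimate x/v = 174 d).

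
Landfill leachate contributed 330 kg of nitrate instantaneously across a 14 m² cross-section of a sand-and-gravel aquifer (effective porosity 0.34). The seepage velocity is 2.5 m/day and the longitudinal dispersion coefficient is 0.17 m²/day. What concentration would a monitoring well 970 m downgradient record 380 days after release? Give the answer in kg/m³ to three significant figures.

For an instantaneous plane source, C(x,t) = M/(n_e·A·√(4πDt)) · exp(−(x−vt)²/(4Dt)), with n_e·A the pore (flow) area.
Plume center vt = 2.5 × 380 = 950 m, so the well at 970 m is 20 m downgradient of the peak.
√(4πDt) = 28.49 m, giving peak height M/(n_e·A·√(4πDt)) = 330/(0.34 × 14 × 28.49) = 2.433 kg/m³.
(x−vt)²/(4Dt) = (20)²/(4 × 0.17 × 380) = 1.548; exp(−1.548) = 0.2127.
C = 2.433 × 0.2127 = 0.517 kg/m³.

0.517 kg/m³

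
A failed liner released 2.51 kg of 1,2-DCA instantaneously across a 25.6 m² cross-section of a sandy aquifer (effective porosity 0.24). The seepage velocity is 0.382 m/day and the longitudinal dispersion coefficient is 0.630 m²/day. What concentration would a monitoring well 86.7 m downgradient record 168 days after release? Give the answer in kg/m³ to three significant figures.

0.00338 kg/m³

For an instantaneous plane source, C(x,t) = M/(n_e·A·√(4πDt)) · exp(−(x−vt)²/(4Dt)), with n_e·A the pore (flow) area.
Plume center vt = 0.382 × 168 = 64.176 m, so the well at 86.7 m is 22.524 m downgradient of the peak.
√(4πDt) = 36.47 m, giving peak height M/(n_e·A·√(4πDt)) = 2.51/(0.24 × 25.6 × 36.47) = 0.01120 kg/m³.
(x−vt)²/(4Dt) = (22.524)²/(4 × 0.630 × 168) = 1.198; exp(−1.198) = 0.3018.
C = 0.01120 × 0.3018 = 0.00338 kg/m³.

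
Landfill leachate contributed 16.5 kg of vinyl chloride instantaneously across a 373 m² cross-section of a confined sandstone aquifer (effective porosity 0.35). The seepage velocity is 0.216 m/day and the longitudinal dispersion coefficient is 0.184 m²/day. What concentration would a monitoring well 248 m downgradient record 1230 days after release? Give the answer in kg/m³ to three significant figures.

For an instantaneous plane source, C(x,t) = M/(n_e·A·√(4πDt)) · exp(−(x−vt)²/(4Dt)), with n_e·A the pore (flow) area.
Plume center vt = 0.216 × 1230 = 265.68 m, so the well at 248 m is 17.68 m upgradient of the peak.
√(4πDt) = 53.33 m, giving peak height M/(n_e·A·√(4πDt)) = 16.5/(0.35 × 373 × 53.33) = 0.002370 kg/m³.
(x−vt)²/(4Dt) = (-17.68)²/(4 × 0.184 × 1230) = 0.3453; exp(−0.3453) = 0.7080.
C = 0.002370 × 0.7080 = 0.00168 kg/m³.

0.00168 kg/m³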